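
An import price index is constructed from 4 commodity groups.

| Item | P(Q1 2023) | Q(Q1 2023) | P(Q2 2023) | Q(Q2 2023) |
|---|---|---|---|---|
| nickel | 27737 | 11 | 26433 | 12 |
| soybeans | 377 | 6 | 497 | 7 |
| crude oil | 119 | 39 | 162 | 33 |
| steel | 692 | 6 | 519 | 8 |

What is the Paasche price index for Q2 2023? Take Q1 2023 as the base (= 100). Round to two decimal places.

95.72

Paasche price index uses current-period quantities as weights.
ΣP(Q2 2023)·Q(Q2 2023) = 26433×12 + 497×7 + 162×33 + 519×8 = 317196 + 3479 + 5346 + 4152 = 330173
ΣP(Q1 2023)·Q(Q2 2023) = 27737×12 + 377×7 + 119×33 + 692×8 = 332844 + 2639 + 3927 + 5536 = 344946
Index = 330173 / 344946 × 100 = 95.7173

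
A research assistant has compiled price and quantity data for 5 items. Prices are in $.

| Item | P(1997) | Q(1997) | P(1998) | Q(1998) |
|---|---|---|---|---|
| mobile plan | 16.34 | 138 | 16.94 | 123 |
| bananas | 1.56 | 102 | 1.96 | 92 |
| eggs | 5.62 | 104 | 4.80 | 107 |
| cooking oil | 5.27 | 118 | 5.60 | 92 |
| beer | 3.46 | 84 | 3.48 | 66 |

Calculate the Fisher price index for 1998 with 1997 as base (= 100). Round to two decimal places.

Laspeyres component (base-period weights):
ΣP(1998)Q(1997) = 16.94×138 + 1.96×102 + 4.80×104 + 5.60×118 + 3.48×84 = 2337.72 + 199.92 + 499.2 + 660.8 + 292.32 = 3989.96
ΣP(1997)Q(1997) = 16.34×138 + 1.56×102 + 5.62×104 + 5.27×118 + 3.46×84 = 2254.92 + 159.12 + 584.48 + 621.86 + 290.64 = 3911.02
L = 3989.96 / 3911.02 × 100 = 102.0184
Paasche component (current-period weights):
ΣP(1998)Q(1998) = 16.94×123 + 1.96×92 + 4.80×107 + 5.60×92 + 3.48×66 = 2083.62 + 180.32 + 513.6 + 515.2 + 229.68 = 3522.42
ΣP(1997)Q(1998) = 16.34×123 + 1.56×92 + 5.62×107 + 5.27×92 + 3.46×66 = 2009.82 + 143.52 + 601.34 + 484.84 + 228.36 = 3467.88
P = 3522.42 / 3467.88 × 100 = 101.5727
Fisher = √(L × P) = √(102.0184 × 101.5727) = 101.7953

101.80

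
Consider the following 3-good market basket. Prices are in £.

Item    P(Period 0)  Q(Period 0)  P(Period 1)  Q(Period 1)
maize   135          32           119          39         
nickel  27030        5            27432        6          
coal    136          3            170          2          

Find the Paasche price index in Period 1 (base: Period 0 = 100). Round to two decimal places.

Paasche price index uses current-period quantities as weights.
ΣP(Period 1)·Q(Period 1) = 119×39 + 27432×6 + 170×2 = 4641 + 164592 + 340 = 169573
ΣP(Period 0)·Q(Period 1) = 135×39 + 27030×6 + 136×2 = 5265 + 162180 + 272 = 167717
Index = 169573 / 167717 × 100 = 101.1066

101.11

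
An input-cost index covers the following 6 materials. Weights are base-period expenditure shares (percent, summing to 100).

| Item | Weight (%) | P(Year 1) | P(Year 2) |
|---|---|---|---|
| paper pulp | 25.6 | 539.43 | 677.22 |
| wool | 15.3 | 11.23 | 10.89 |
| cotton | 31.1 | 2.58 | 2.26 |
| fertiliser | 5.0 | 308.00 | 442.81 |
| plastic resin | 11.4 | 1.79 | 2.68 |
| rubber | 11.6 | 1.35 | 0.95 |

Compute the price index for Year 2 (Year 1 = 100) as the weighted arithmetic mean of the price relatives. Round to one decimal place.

106.6

paper pulp: 25.6 × (677.22/539.43) = 25.6 × 1.255436 = 32.1392
wool: 15.3 × (10.89/11.23) = 15.3 × 0.969724 = 14.8368
cotton: 31.1 × (2.26/2.58) = 31.1 × 0.875969 = 27.2426
fertiliser: 5.0 × (442.81/308.00) = 5.0 × 1.437695 = 7.1885
plastic resin: 11.4 × (2.68/1.79) = 11.4 × 1.497207 = 17.0682
rubber: 11.6 × (0.95/1.35) = 11.6 × 0.703704 = 8.1630
Index = Σ wᵢ·(p₁ᵢ/p₀ᵢ) = 32.1392 + 14.8368 + 27.2426 + 7.1885 + 17.0682 + 8.1630 = 106.6382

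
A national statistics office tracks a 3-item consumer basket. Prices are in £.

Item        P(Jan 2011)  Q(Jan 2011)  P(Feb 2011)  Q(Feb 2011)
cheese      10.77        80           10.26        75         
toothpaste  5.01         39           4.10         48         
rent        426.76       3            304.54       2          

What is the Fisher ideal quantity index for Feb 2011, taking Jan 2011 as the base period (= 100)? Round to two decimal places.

82.26

Laspeyres component (base-period weights):
ΣP(Jan 2011)Q(Feb 2011) = 10.77×75 + 5.01×48 + 426.76×2 = 807.75 + 240.48 + 853.52 = 1901.75
ΣP(Jan 2011)Q(Jan 2011) = 10.77×80 + 5.01×39 + 426.76×3 = 861.6 + 195.39 + 1280.28 = 2337.27
L = 1901.75 / 2337.27 × 100 = 81.3663
Paasche component (current-period weights):
ΣP(Feb 2011)Q(Feb 2011) = 10.26×75 + 4.10×48 + 304.54×2 = 769.5 + 196.8 + 609.08 = 1575.38
ΣP(Feb 2011)Q(Jan 2011) = 10.26×80 + 4.10×39 + 304.54×3 = 820.8 + 159.9 + 913.62 = 1894.32
P = 1575.38 / 1894.32 × 100 = 83.1634
Fisher = √(L × P) = √(81.3663 × 83.1634) = 82.2599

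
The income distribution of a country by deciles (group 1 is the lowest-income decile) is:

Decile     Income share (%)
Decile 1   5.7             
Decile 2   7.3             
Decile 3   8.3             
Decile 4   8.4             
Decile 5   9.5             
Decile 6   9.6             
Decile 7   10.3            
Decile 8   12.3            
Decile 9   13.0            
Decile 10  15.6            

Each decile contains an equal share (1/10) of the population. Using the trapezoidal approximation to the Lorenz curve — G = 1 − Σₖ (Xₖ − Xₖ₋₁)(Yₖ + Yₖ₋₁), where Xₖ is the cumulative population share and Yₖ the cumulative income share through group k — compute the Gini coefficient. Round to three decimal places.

Cumulative income shares Yₖ: 0.0570, 0.1300, 0.2130, 0.2970, 0.3920, 0.4880, 0.5910, 0.7140, 0.8440, 1.0000
Σ (Xₖ−Xₖ₋₁)(Yₖ+Yₖ₋₁) = (1/10)(0.0570+0.0000) + (1/10)(0.1300+0.0570) + (1/10)(0.2130+0.1300) + (1/10)(0.2970+0.2130) + (1/10)(0.3920+0.2970) + (1/10)(0.4880+0.3920) + (1/10)(0.5910+0.4880) + (1/10)(0.7140+0.5910) + (1/10)(0.8440+0.7140) + (1/10)(1.0000+0.8440)
  = 0.0057 + 0.0187 + 0.0343 + 0.0510 + 0.0689 + 0.0880 + 0.1079 + 0.1305 + 0.1558 + 0.1844 = 0.8452
G = 1 − 0.8452 = 0.1548

0.155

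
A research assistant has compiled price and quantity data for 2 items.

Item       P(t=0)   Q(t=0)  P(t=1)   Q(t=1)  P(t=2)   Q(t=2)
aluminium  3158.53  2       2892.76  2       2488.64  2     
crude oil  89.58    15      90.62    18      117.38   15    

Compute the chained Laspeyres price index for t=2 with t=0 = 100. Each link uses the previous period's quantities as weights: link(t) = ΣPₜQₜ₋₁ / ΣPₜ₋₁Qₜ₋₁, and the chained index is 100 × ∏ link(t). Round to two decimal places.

Link t=0→t=1:
ΣP(t=1)Q(t=0) = 2892.76×2 + 90.62×15 = 5785.52 + 1359.3 = 7144.82
ΣP(t=0)Q(t=0) = 3158.53×2 + 89.58×15 = 6317.06 + 1343.7 = 7660.76
link = 7144.82/7660.76 = 0.932652
Link t=1→t=2:
ΣP(t=2)Q(t=1) = 2488.64×2 + 117.38×18 = 4977.28 + 2112.84 = 7090.12
ΣP(t=1)Q(t=1) = 2892.76×2 + 90.62×18 = 5785.52 + 1631.16 = 7416.68
link = 7090.12/7416.68 = 0.955970
Chained index = 100 × 0.932652 × 0.955970 = 89.1586

89.16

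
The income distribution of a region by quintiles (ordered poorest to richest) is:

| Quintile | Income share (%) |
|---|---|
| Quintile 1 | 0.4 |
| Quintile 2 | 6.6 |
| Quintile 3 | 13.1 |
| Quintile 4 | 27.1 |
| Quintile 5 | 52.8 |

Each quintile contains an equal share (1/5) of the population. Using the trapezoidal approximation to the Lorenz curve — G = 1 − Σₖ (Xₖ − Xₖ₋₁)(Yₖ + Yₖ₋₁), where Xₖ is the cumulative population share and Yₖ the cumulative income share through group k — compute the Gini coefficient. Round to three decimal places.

Cumulative income shares Yₖ: 0.0040, 0.0700, 0.2010, 0.4720, 1.0000
Σ (Xₖ−Xₖ₋₁)(Yₖ+Yₖ₋₁) = (1/5)(0.0040+0.0000) + (1/5)(0.0700+0.0040) + (1/5)(0.2010+0.0700) + (1/5)(0.4720+0.2010) + (1/5)(1.0000+0.4720)
  = 0.0008 + 0.0148 + 0.0542 + 0.1346 + 0.2944 = 0.4988
G = 1 − 0.4988 = 0.5012

0.501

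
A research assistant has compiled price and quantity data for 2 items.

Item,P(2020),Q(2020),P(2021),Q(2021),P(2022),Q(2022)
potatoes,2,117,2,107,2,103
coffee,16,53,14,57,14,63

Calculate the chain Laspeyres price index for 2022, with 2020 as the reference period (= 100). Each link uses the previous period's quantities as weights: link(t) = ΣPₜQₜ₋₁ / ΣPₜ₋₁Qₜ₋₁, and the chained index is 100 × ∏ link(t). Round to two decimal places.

90.20

Link 2020→2021:
ΣP(2021)Q(2020) = 2×117 + 14×53 = 234 + 742 = 976
ΣP(2020)Q(2020) = 2×117 + 16×53 = 234 + 848 = 1082
link = 976/1082 = 0.902033
Link 2021→2022:
ΣP(2022)Q(2021) = 2×107 + 14×57 = 214 + 798 = 1012
ΣP(2021)Q(2021) = 2×107 + 14×57 = 214 + 798 = 1012
link = 1012/1012 = 1.000000
Chained index = 100 × 0.902033 × 1.000000 = 90.2033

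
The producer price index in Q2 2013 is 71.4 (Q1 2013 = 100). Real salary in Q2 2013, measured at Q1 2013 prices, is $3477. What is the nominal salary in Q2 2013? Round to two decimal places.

Nominal = Real × (Index/100) = 3477 × (71.4/100)
        = 3477 × 0.714 = 2482.5780

2482.58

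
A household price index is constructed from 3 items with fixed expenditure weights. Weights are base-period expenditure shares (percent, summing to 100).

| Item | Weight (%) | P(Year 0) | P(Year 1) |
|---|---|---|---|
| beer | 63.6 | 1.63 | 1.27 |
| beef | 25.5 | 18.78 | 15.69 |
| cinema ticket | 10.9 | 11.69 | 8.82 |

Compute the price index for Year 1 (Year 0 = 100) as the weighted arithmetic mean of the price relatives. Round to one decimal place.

beer: 63.6 × (1.27/1.63) = 63.6 × 0.779141 = 49.5534
beef: 25.5 × (15.69/18.78) = 25.5 × 0.835463 = 21.3043
cinema ticket: 10.9 × (8.82/11.69) = 10.9 × 0.754491 = 8.2240
Index = Σ wᵢ·(p₁ᵢ/p₀ᵢ) = 49.5534 + 21.3043 + 8.2240 = 79.0816

79.1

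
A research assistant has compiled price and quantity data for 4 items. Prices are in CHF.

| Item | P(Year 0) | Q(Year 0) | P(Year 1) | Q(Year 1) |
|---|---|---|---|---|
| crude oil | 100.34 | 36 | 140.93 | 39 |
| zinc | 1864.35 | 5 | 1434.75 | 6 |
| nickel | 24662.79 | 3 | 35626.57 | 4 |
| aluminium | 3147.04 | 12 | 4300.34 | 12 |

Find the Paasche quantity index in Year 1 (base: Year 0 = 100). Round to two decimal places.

121.96

Paasche quantity index uses current-period prices as weights.
ΣP(Year 1)·Q(Year 1) = 140.93×39 + 1434.75×6 + 35626.57×4 + 4300.34×12 = 5496.27 + 8608.5 + 142506.28 + 51604.08 = 208215.13
ΣP(Year 1)·Q(Year 0) = 140.93×36 + 1434.75×5 + 35626.57×3 + 4300.34×12 = 5073.48 + 7173.75 + 106879.71 + 51604.08 = 170731.02
Index = 208215.13 / 170731.02 × 100 = 121.9551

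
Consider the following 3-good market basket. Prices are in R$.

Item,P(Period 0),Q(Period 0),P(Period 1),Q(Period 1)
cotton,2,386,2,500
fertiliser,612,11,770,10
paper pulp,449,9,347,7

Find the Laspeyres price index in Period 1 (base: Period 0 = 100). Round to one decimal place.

107.1

Laspeyres price index uses base-period quantities as weights.
ΣP(Period 1)·Q(Period 0) = 2×386 + 770×11 + 347×9 = 772 + 8470 + 3123 = 12365
ΣP(Period 0)·Q(Period 0) = 2×386 + 612×11 + 449×9 = 772 + 6732 + 4041 = 11545
Index = 12365 / 11545 × 100 = 107.1026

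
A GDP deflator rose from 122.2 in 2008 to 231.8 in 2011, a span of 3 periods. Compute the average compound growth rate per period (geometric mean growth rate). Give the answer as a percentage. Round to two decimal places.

23.79%

Growth factor = (231.8/122.2)^(1/3) = (1.896890)^(1/3) = 1.237886
Growth rate = 1.237886 − 1 = 0.237886 = 23.7886%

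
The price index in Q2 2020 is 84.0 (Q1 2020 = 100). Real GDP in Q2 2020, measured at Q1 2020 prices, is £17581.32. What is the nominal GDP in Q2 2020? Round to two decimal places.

Nominal = Real × (Index/100) = 17581.32 × (84.0/100)
        = 17581.32 × 0.840 = 14768.3088

14768.31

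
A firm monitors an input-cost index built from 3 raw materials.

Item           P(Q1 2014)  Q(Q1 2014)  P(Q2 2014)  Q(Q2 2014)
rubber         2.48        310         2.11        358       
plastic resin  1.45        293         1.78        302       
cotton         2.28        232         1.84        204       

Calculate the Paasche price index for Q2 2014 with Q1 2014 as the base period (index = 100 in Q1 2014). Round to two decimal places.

93.16

Paasche price index uses current-period quantities as weights.
ΣP(Q2 2014)·Q(Q2 2014) = 2.11×358 + 1.78×302 + 1.84×204 = 755.38 + 537.56 + 375.36 = 1668.3
ΣP(Q1 2014)·Q(Q2 2014) = 2.48×358 + 1.45×302 + 2.28×204 = 887.84 + 437.9 + 465.12 = 1790.86
Index = 1668.3 / 1790.86 × 100 = 93.1564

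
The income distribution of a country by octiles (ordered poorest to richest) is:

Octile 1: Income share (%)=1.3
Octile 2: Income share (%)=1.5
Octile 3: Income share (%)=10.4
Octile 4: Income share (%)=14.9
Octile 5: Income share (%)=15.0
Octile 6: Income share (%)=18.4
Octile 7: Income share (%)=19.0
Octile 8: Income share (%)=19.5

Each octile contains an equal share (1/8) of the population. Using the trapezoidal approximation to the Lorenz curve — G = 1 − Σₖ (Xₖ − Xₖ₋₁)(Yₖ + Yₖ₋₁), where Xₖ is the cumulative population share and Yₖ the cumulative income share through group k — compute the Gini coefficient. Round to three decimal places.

0.299

Cumulative income shares Yₖ: 0.0130, 0.0280, 0.1320, 0.2810, 0.4310, 0.6150, 0.8050, 1.0000
Σ (Xₖ−Xₖ₋₁)(Yₖ+Yₖ₋₁) = (1/8)(0.0130+0.0000) + (1/8)(0.0280+0.0130) + (1/8)(0.1320+0.0280) + (1/8)(0.2810+0.1320) + (1/8)(0.4310+0.2810) + (1/8)(0.6150+0.4310) + (1/8)(0.8050+0.6150) + (1/8)(1.0000+0.8050)
  = 0.0016 + 0.0051 + 0.0200 + 0.0516 + 0.0890 + 0.1308 + 0.1775 + 0.2256 = 0.7013
G = 1 − 0.7013 = 0.2987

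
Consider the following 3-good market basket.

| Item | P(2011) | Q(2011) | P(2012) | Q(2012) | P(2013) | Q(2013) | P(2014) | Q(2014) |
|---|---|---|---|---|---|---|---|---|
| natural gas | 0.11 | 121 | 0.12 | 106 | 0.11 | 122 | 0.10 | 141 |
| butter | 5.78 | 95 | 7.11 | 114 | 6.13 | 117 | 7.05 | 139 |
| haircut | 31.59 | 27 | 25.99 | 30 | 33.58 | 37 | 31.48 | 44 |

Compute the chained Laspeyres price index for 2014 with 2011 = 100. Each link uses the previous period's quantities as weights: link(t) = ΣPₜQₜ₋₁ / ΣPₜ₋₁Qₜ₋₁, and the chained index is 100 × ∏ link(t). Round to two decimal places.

Link 2011→2012:
ΣP(2012)Q(2011) = 0.12×121 + 7.11×95 + 25.99×27 = 14.52 + 675.45 + 701.73 = 1391.7
ΣP(2011)Q(2011) = 0.11×121 + 5.78×95 + 31.59×27 = 13.31 + 549.1 + 852.93 = 1415.34
link = 1391.7/1415.34 = 0.983297
Link 2012→2013:
ΣP(2013)Q(2012) = 0.11×106 + 6.13×114 + 33.58×30 = 11.66 + 698.82 + 1007.4 = 1717.88
ΣP(2012)Q(2012) = 0.12×106 + 7.11×114 + 25.99×30 = 12.72 + 810.54 + 779.7 = 1602.96
link = 1717.88/1602.96 = 1.071692
Link 2013→2014:
ΣP(2014)Q(2013) = 0.10×122 + 7.05×117 + 31.48×37 = 12.2 + 824.85 + 1164.76 = 2001.81
ΣP(2013)Q(2013) = 0.11×122 + 6.13×117 + 33.58×37 = 13.42 + 717.21 + 1242.46 = 1973.09
link = 2001.81/1973.09 = 1.014556
Chained index = 100 × 0.983297 × 1.071692 × 1.014556 = 106.9131

106.91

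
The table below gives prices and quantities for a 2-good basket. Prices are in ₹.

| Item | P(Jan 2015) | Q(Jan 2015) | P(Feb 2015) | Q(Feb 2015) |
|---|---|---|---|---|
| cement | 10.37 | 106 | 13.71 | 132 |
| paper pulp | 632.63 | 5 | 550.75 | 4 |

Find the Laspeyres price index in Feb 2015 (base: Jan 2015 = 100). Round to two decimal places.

98.70

Laspeyres price index uses base-period quantities as weights.
ΣP(Feb 2015)·Q(Jan 2015) = 13.71×106 + 550.75×5 = 1453.26 + 2753.75 = 4207.01
ΣP(Jan 2015)·Q(Jan 2015) = 10.37×106 + 632.63×5 = 1099.22 + 3163.15 = 4262.37
Index = 4207.01 / 4262.37 × 100 = 98.7012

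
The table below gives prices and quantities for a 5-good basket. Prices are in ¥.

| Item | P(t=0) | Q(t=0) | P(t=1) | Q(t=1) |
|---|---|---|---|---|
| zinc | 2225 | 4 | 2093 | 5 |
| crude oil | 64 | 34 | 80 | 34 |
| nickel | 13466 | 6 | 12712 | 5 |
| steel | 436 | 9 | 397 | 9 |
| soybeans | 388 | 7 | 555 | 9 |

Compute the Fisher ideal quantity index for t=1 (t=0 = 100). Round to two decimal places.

Laspeyres component (base-period weights):
ΣP(t=0)Q(t=1) = 2225×5 + 64×34 + 13466×5 + 436×9 + 388×9 = 11125 + 2176 + 67330 + 3924 + 3492 = 88047
ΣP(t=0)Q(t=0) = 2225×4 + 64×34 + 13466×6 + 436×9 + 388×7 = 8900 + 2176 + 80796 + 3924 + 2716 = 98512
L = 88047 / 98512 × 100 = 89.3769
Paasche component (current-period weights):
ΣP(t=1)Q(t=1) = 2093×5 + 80×34 + 12712×5 + 397×9 + 555×9 = 10465 + 2720 + 63560 + 3573 + 4995 = 85313
ΣP(t=1)Q(t=0) = 2093×4 + 80×34 + 12712×6 + 397×9 + 555×7 = 8372 + 2720 + 76272 + 3573 + 3885 = 94822
P = 85313 / 94822 × 100 = 89.9717
Fisher = √(L × P) = √(89.3769 × 89.9717) = 89.6738

89.67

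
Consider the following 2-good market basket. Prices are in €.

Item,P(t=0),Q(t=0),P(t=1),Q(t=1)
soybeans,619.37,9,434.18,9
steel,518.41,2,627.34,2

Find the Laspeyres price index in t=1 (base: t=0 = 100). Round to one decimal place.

78.1

Laspeyres price index uses base-period quantities as weights.
ΣP(t=1)·Q(t=0) = 434.18×9 + 627.34×2 = 3907.62 + 1254.68 = 5162.3
ΣP(t=0)·Q(t=0) = 619.37×9 + 518.41×2 = 5574.33 + 1036.82 = 6611.15
Index = 5162.3 / 6611.15 × 100 = 78.0848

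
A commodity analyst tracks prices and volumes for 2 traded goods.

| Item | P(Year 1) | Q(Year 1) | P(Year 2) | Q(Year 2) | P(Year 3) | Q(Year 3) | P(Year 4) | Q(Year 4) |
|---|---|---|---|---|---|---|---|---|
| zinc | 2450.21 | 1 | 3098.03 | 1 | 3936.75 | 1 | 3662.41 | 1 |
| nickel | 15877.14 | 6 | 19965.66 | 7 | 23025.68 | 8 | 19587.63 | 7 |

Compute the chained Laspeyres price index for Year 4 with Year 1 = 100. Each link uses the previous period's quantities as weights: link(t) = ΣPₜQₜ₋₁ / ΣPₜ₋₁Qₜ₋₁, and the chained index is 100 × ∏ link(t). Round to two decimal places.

123.90

Link Year 1→Year 2:
ΣP(Year 2)Q(Year 1) = 3098.03×1 + 19965.66×6 = 3098.03 + 119793.96 = 122891.99
ΣP(Year 1)Q(Year 1) = 2450.21×1 + 15877.14×6 = 2450.21 + 95262.84 = 97713.05
link = 122891.99/97713.05 = 1.257682
Link Year 2→Year 3:
ΣP(Year 3)Q(Year 2) = 3936.75×1 + 23025.68×7 = 3936.75 + 161179.76 = 165116.51
ΣP(Year 2)Q(Year 2) = 3098.03×1 + 19965.66×7 = 3098.03 + 139759.62 = 142857.65
link = 165116.51/142857.65 = 1.155811
Link Year 3→Year 4:
ΣP(Year 4)Q(Year 3) = 3662.41×1 + 19587.63×8 = 3662.41 + 156701.04 = 160363.45
ΣP(Year 3)Q(Year 3) = 3936.75×1 + 23025.68×8 = 3936.75 + 184205.44 = 188142.19
link = 160363.45/188142.19 = 0.852352
Chained index = 100 × 1.257682 × 1.155811 × 0.852352 = 123.9017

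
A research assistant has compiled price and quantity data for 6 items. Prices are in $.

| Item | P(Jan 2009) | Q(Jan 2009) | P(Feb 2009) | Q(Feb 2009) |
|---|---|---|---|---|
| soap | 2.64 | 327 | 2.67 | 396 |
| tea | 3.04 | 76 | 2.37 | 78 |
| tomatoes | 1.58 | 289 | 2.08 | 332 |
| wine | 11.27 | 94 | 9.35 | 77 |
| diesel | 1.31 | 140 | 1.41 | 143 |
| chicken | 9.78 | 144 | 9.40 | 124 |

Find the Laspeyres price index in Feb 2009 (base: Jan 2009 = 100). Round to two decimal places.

Laspeyres price index uses base-period quantities as weights.
ΣP(Feb 2009)·Q(Jan 2009) = 2.67×327 + 2.37×76 + 2.08×289 + 9.35×94 + 1.41×140 + 9.40×144 = 873.09 + 180.12 + 601.12 + 878.9 + 197.4 + 1353.6 = 4084.23
ΣP(Jan 2009)·Q(Jan 2009) = 2.64×327 + 3.04×76 + 1.58×289 + 11.27×94 + 1.31×140 + 9.78×144 = 863.28 + 231.04 + 456.62 + 1059.38 + 183.4 + 1408.32 = 4202.04
Index = 4084.23 / 4202.04 × 100 = 97.1964

97.20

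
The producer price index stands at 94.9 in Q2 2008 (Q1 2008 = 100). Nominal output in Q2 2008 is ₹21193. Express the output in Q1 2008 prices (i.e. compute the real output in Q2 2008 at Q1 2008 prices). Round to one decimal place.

Real = Nominal ÷ (Index/100) = 21193 ÷ (94.9/100)
     = 21193 ÷ 0.949 = 22331.9283

22331.9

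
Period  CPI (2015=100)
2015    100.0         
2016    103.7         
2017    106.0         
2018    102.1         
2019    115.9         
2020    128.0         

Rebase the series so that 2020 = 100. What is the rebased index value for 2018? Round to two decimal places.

Rebased(2018) = 102.1 / 128.0 × 100 = 79.7656

79.77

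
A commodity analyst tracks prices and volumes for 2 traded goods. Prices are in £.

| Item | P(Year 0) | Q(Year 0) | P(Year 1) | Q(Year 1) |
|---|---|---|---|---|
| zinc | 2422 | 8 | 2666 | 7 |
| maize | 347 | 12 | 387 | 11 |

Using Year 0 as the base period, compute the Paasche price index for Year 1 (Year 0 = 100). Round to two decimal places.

Paasche price index uses current-period quantities as weights.
ΣP(Year 1)·Q(Year 1) = 2666×7 + 387×11 = 18662 + 4257 = 22919
ΣP(Year 0)·Q(Year 1) = 2422×7 + 347×11 = 16954 + 3817 = 20771
Index = 22919 / 20771 × 100 = 110.3413

110.34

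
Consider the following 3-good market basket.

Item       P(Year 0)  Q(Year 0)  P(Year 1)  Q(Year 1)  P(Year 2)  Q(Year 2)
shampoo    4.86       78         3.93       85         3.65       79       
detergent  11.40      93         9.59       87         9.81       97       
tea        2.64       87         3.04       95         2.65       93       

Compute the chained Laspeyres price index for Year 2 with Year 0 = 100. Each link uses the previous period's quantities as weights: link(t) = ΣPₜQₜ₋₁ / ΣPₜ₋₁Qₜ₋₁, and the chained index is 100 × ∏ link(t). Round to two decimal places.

Link Year 0→Year 1:
ΣP(Year 1)Q(Year 0) = 3.93×78 + 9.59×93 + 3.04×87 = 306.54 + 891.87 + 264.48 = 1462.89
ΣP(Year 0)Q(Year 0) = 4.86×78 + 11.40×93 + 2.64×87 = 379.08 + 1060.2 + 229.68 = 1668.96
link = 1462.89/1668.96 = 0.876528
Link Year 1→Year 2:
ΣP(Year 2)Q(Year 1) = 3.65×85 + 9.81×87 + 2.65×95 = 310.25 + 853.47 + 251.75 = 1415.47
ΣP(Year 1)Q(Year 1) = 3.93×85 + 9.59×87 + 3.04×95 = 334.05 + 834.33 + 288.8 = 1457.18
link = 1415.47/1457.18 = 0.971376
Chained index = 100 × 0.876528 × 0.971376 = 85.1438

85.14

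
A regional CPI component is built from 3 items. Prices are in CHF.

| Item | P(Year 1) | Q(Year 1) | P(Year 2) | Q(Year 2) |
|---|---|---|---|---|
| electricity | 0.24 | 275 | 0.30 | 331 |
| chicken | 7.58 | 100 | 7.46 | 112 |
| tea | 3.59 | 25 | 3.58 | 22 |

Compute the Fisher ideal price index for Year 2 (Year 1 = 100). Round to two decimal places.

Laspeyres component (base-period weights):
ΣP(Year 2)Q(Year 1) = 0.30×275 + 7.46×100 + 3.58×25 = 82.5 + 746 + 89.5 = 918
ΣP(Year 1)Q(Year 1) = 0.24×275 + 7.58×100 + 3.59×25 = 66 + 758 + 89.75 = 913.75
L = 918 / 913.75 × 100 = 100.4651
Paasche component (current-period weights):
ΣP(Year 2)Q(Year 2) = 0.30×331 + 7.46×112 + 3.58×22 = 99.3 + 835.52 + 78.76 = 1013.58
ΣP(Year 1)Q(Year 2) = 0.24×331 + 7.58×112 + 3.59×22 = 79.44 + 848.96 + 78.98 = 1007.38
P = 1013.58 / 1007.38 × 100 = 100.6155
Fisher = √(L × P) = √(100.4651 × 100.6155) = 100.5403

100.54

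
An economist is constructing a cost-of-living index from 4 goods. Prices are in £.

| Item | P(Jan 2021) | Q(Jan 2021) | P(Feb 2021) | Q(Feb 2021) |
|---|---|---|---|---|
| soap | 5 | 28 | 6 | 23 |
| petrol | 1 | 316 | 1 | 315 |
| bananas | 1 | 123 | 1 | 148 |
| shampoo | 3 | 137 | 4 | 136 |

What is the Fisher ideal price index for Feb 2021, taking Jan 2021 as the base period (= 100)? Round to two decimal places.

Laspeyres component (base-period weights):
ΣP(Feb 2021)Q(Jan 2021) = 6×28 + 1×316 + 1×123 + 4×137 = 168 + 316 + 123 + 548 = 1155
ΣP(Jan 2021)Q(Jan 2021) = 5×28 + 1×316 + 1×123 + 3×137 = 140 + 316 + 123 + 411 = 990
L = 1155 / 990 × 100 = 116.6667
Paasche component (current-period weights):
ΣP(Feb 2021)Q(Feb 2021) = 6×23 + 1×315 + 1×148 + 4×136 = 138 + 315 + 148 + 544 = 1145
ΣP(Jan 2021)Q(Feb 2021) = 5×23 + 1×315 + 1×148 + 3×136 = 115 + 315 + 148 + 408 = 986
P = 1145 / 986 × 100 = 116.1258
Fisher = √(L × P) = √(116.6667 × 116.1258) = 116.3959

116.40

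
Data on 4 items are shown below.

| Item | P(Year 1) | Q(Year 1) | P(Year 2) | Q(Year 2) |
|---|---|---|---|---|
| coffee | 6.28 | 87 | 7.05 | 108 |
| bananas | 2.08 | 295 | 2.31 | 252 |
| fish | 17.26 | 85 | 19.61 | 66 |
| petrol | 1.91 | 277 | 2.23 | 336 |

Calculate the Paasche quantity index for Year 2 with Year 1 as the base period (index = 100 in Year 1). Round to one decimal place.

Paasche quantity index uses current-period prices as weights.
ΣP(Year 2)·Q(Year 2) = 7.05×108 + 2.31×252 + 19.61×66 + 2.23×336 = 761.4 + 582.12 + 1294.26 + 749.28 = 3387.06
ΣP(Year 2)·Q(Year 1) = 7.05×87 + 2.31×295 + 19.61×85 + 2.23×277 = 613.35 + 681.45 + 1666.85 + 617.71 = 3579.36
Index = 3387.06 / 3579.36 × 100 = 94.6275

94.6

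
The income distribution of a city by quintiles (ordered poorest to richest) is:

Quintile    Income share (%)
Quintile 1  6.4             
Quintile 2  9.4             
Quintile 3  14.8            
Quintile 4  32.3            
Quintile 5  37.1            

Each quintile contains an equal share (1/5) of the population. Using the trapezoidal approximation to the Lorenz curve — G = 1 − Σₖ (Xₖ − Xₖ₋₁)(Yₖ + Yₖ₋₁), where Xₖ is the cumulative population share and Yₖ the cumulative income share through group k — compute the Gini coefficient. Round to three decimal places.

0.337

Cumulative income shares Yₖ: 0.0640, 0.1580, 0.3060, 0.6290, 1.0000
Σ (Xₖ−Xₖ₋₁)(Yₖ+Yₖ₋₁) = (1/5)(0.0640+0.0000) + (1/5)(0.1580+0.0640) + (1/5)(0.3060+0.1580) + (1/5)(0.6290+0.3060) + (1/5)(1.0000+0.6290)
  = 0.0128 + 0.0444 + 0.0928 + 0.1870 + 0.3258 = 0.6628
G = 1 − 0.6628 = 0.3372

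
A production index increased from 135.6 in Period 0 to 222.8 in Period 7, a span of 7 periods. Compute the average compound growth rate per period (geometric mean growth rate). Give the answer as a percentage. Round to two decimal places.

7.35%

Growth factor = (222.8/135.6)^(1/7) = (1.643068)^(1/7) = 1.073515
Growth rate = 1.073515 − 1 = 0.073515 = 7.3515%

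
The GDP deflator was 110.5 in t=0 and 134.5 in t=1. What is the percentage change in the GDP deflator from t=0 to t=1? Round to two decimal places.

Change = (134.5 − 110.5) / 110.5 × 100
       = 24.0 / 110.5 × 100 = 21.7195%

21.72%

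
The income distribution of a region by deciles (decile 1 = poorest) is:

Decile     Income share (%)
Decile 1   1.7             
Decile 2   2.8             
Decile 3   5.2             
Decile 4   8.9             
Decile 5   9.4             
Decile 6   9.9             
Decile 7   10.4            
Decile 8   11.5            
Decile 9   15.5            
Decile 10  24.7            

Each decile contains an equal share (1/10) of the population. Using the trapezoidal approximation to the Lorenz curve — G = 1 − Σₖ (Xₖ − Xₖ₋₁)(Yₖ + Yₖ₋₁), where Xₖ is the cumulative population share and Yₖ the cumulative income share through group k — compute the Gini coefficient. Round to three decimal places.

0.332

Cumulative income shares Yₖ: 0.0170, 0.0450, 0.0970, 0.1860, 0.2800, 0.3790, 0.4830, 0.5980, 0.7530, 1.0000
Σ (Xₖ−Xₖ₋₁)(Yₖ+Yₖ₋₁) = (1/10)(0.0170+0.0000) + (1/10)(0.0450+0.0170) + (1/10)(0.0970+0.0450) + (1/10)(0.1860+0.0970) + (1/10)(0.2800+0.1860) + (1/10)(0.3790+0.2800) + (1/10)(0.4830+0.3790) + (1/10)(0.5980+0.4830) + (1/10)(0.7530+0.5980) + (1/10)(1.0000+0.7530)
  = 0.0017 + 0.0062 + 0.0142 + 0.0283 + 0.0466 + 0.0659 + 0.0862 + 0.1081 + 0.1351 + 0.1753 = 0.6676
G = 1 − 0.6676 = 0.3324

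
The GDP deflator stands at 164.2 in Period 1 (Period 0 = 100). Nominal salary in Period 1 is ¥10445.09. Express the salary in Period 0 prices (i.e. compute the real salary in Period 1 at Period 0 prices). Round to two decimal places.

6361.20

Real = Nominal ÷ (Index/100) = 10445.09 ÷ (164.2/100)
     = 10445.09 ÷ 1.642 = 6361.1998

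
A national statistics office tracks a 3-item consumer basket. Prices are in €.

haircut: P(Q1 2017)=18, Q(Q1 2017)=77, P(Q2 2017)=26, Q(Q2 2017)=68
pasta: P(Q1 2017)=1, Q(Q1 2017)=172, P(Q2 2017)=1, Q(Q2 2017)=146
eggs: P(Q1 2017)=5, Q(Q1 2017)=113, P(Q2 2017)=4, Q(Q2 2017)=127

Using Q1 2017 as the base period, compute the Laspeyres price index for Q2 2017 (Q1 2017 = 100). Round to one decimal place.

Laspeyres price index uses base-period quantities as weights.
ΣP(Q2 2017)·Q(Q1 2017) = 26×77 + 1×172 + 4×113 = 2002 + 172 + 452 = 2626
ΣP(Q1 2017)·Q(Q1 2017) = 18×77 + 1×172 + 5×113 = 1386 + 172 + 565 = 2123
Index = 2626 / 2123 × 100 = 123.6929

123.7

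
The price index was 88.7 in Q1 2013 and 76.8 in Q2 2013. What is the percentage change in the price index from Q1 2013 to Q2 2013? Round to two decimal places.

Change = (76.8 − 88.7) / 88.7 × 100
       = -11.9 / 88.7 × 100 = -13.4160%

-13.42%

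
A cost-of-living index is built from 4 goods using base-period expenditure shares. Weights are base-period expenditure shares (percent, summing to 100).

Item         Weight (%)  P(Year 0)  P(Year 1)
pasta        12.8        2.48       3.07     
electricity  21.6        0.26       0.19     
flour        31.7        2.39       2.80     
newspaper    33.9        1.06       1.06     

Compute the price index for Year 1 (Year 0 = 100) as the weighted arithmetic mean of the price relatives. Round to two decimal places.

pasta: 12.8 × (3.07/2.48) = 12.8 × 1.237903 = 15.8452
electricity: 21.6 × (0.19/0.26) = 21.6 × 0.730769 = 15.7846
flour: 31.7 × (2.80/2.39) = 31.7 × 1.171548 = 37.1381
newspaper: 33.9 × (1.06/1.06) = 33.9 × 1.000000 = 33.9000
Index = Σ wᵢ·(p₁ᵢ/p₀ᵢ) = 15.8452 + 15.7846 + 37.1381 + 33.9000 = 102.6679

102.67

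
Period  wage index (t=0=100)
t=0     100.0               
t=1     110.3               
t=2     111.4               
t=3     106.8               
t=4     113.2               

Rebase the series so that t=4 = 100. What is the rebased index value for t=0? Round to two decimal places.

88.34

Rebased(t=0) = 100.0 / 113.2 × 100 = 88.3392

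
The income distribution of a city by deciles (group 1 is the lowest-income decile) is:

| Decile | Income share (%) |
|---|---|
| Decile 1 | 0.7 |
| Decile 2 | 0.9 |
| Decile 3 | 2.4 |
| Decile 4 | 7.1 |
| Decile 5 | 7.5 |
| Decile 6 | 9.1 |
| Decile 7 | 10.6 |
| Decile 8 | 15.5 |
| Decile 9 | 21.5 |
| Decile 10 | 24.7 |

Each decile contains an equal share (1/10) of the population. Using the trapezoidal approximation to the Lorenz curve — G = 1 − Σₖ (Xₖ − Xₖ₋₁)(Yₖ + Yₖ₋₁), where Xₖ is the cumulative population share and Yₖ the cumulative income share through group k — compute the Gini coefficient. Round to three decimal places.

0.438

Cumulative income shares Yₖ: 0.0070, 0.0160, 0.0400, 0.1110, 0.1860, 0.2770, 0.3830, 0.5380, 0.7530, 1.0000
Σ (Xₖ−Xₖ₋₁)(Yₖ+Yₖ₋₁) = (1/10)(0.0070+0.0000) + (1/10)(0.0160+0.0070) + (1/10)(0.0400+0.0160) + (1/10)(0.1110+0.0400) + (1/10)(0.1860+0.1110) + (1/10)(0.2770+0.1860) + (1/10)(0.3830+0.2770) + (1/10)(0.5380+0.3830) + (1/10)(0.7530+0.5380) + (1/10)(1.0000+0.7530)
  = 0.0007 + 0.0023 + 0.0056 + 0.0151 + 0.0297 + 0.0463 + 0.0660 + 0.0921 + 0.1291 + 0.1753 = 0.5622
G = 1 − 0.5622 = 0.4378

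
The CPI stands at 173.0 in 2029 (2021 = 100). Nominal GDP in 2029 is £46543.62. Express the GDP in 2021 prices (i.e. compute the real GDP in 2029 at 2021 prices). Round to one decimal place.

Real = Nominal ÷ (Index/100) = 46543.62 ÷ (173.0/100)
     = 46543.62 ÷ 1.730 = 26903.8266

26903.8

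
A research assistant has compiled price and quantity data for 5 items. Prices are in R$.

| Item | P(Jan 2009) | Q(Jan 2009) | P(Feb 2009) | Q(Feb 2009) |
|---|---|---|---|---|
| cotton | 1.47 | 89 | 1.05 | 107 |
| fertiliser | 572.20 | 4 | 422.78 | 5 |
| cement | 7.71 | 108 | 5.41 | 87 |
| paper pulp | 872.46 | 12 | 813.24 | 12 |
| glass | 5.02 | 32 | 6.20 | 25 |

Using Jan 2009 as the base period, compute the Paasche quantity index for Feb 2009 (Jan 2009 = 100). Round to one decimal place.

102.3

Paasche quantity index uses current-period prices as weights.
ΣP(Feb 2009)·Q(Feb 2009) = 1.05×107 + 422.78×5 + 5.41×87 + 813.24×12 + 6.20×25 = 112.35 + 2113.9 + 470.67 + 9758.88 + 155 = 12610.8
ΣP(Feb 2009)·Q(Jan 2009) = 1.05×89 + 422.78×4 + 5.41×108 + 813.24×12 + 6.20×32 = 93.45 + 1691.12 + 584.28 + 9758.88 + 198.4 = 12326.13
Index = 12610.8 / 12326.13 × 100 = 102.3095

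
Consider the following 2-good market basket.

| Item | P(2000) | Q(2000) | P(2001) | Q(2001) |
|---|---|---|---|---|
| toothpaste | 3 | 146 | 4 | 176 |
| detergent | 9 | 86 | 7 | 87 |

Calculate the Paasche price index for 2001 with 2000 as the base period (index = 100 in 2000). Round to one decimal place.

Paasche price index uses current-period quantities as weights.
ΣP(2001)·Q(2001) = 4×176 + 7×87 = 704 + 609 = 1313
ΣP(2000)·Q(2001) = 3×176 + 9×87 = 528 + 783 = 1311
Index = 1313 / 1311 × 100 = 100.1526

100.2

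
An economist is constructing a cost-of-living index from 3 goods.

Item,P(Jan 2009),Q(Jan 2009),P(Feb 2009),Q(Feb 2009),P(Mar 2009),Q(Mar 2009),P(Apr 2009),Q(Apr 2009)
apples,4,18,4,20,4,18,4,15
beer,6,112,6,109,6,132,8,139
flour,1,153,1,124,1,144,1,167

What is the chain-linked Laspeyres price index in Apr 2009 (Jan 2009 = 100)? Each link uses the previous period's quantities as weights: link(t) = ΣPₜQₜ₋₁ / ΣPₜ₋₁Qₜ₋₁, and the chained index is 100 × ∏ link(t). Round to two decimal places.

126.19

Link Jan 2009→Feb 2009:
ΣP(Feb 2009)Q(Jan 2009) = 4×18 + 6×112 + 1×153 = 72 + 672 + 153 = 897
ΣP(Jan 2009)Q(Jan 2009) = 4×18 + 6×112 + 1×153 = 72 + 672 + 153 = 897
link = 897/897 = 1.000000
Link Feb 2009→Mar 2009:
ΣP(Mar 2009)Q(Feb 2009) = 4×20 + 6×109 + 1×124 = 80 + 654 + 124 = 858
ΣP(Feb 2009)Q(Feb 2009) = 4×20 + 6×109 + 1×124 = 80 + 654 + 124 = 858
link = 858/858 = 1.000000
Link Mar 2009→Apr 2009:
ΣP(Apr 2009)Q(Mar 2009) = 4×18 + 8×132 + 1×144 = 72 + 1056 + 144 = 1272
ΣP(Mar 2009)Q(Mar 2009) = 4×18 + 6×132 + 1×144 = 72 + 792 + 144 = 1008
link = 1272/1008 = 1.261905
Chained index = 100 × 1.000000 × 1.000000 × 1.261905 = 126.1905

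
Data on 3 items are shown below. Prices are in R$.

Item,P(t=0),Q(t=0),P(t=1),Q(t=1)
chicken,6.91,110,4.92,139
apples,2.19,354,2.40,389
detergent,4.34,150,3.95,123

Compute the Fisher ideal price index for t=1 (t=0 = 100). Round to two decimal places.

Laspeyres component (base-period weights):
ΣP(t=1)Q(t=0) = 4.92×110 + 2.40×354 + 3.95×150 = 541.2 + 849.6 + 592.5 = 1983.3
ΣP(t=0)Q(t=0) = 6.91×110 + 2.19×354 + 4.34×150 = 760.1 + 775.26 + 651 = 2186.36
L = 1983.3 / 2186.36 × 100 = 90.7124
Paasche component (current-period weights):
ΣP(t=1)Q(t=1) = 4.92×139 + 2.40×389 + 3.95×123 = 683.88 + 933.6 + 485.85 = 2103.33
ΣP(t=0)Q(t=1) = 6.91×139 + 2.19×389 + 4.34×123 = 960.49 + 851.91 + 533.82 = 2346.22
P = 2103.33 / 2346.22 × 100 = 89.6476
Fisher = √(L × P) = √(90.7124 × 89.6476) = 90.1784

90.18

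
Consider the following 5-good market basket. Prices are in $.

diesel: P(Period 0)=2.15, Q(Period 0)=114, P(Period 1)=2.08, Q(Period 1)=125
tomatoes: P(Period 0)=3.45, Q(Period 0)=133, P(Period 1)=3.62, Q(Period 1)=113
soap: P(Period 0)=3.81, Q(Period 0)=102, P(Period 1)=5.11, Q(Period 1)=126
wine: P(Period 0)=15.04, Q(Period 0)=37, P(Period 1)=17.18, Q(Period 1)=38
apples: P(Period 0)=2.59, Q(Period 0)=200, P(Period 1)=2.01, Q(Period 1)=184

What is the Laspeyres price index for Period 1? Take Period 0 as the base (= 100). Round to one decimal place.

105.1

Laspeyres price index uses base-period quantities as weights.
ΣP(Period 1)·Q(Period 0) = 2.08×114 + 3.62×133 + 5.11×102 + 17.18×37 + 2.01×200 = 237.12 + 481.46 + 521.22 + 635.66 + 402 = 2277.46
ΣP(Period 0)·Q(Period 0) = 2.15×114 + 3.45×133 + 3.81×102 + 15.04×37 + 2.59×200 = 245.1 + 458.85 + 388.62 + 556.48 + 518 = 2167.05
Index = 2277.46 / 2167.05 × 100 = 105.0949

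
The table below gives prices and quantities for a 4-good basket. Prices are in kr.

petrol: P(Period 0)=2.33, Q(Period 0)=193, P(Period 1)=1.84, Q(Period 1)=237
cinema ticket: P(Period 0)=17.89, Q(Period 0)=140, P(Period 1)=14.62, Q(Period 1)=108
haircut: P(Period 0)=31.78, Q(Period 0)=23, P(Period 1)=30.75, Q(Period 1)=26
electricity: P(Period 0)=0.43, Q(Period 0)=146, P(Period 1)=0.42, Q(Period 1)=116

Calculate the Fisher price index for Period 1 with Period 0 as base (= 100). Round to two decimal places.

84.90

Laspeyres component (base-period weights):
ΣP(Period 1)Q(Period 0) = 1.84×193 + 14.62×140 + 30.75×23 + 0.42×146 = 355.12 + 2046.8 + 707.25 + 61.32 = 3170.49
ΣP(Period 0)Q(Period 0) = 2.33×193 + 17.89×140 + 31.78×23 + 0.43×146 = 449.69 + 2504.6 + 730.94 + 62.78 = 3748.01
L = 3170.49 / 3748.01 × 100 = 84.5913
Paasche component (current-period weights):
ΣP(Period 1)Q(Period 1) = 1.84×237 + 14.62×108 + 30.75×26 + 0.42×116 = 436.08 + 1578.96 + 799.5 + 48.72 = 2863.26
ΣP(Period 0)Q(Period 1) = 2.33×237 + 17.89×108 + 31.78×26 + 0.43×116 = 552.21 + 1932.12 + 826.28 + 49.88 = 3360.49
P = 2863.26 / 3360.49 × 100 = 85.2036
Fisher = √(L × P) = √(84.5913 × 85.2036) = 84.8969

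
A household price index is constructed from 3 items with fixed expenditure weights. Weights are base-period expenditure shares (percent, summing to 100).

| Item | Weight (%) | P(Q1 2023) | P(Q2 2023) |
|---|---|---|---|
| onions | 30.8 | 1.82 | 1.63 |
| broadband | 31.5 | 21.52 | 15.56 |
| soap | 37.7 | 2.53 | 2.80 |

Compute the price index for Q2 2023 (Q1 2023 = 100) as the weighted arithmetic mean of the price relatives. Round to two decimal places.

92.08

onions: 30.8 × (1.63/1.82) = 30.8 × 0.895604 = 27.5846
broadband: 31.5 × (15.56/21.52) = 31.5 × 0.723048 = 22.7760
soap: 37.7 × (2.80/2.53) = 37.7 × 1.106719 = 41.7233
Index = Σ wᵢ·(p₁ᵢ/p₀ᵢ) = 27.5846 + 22.7760 + 41.7233 = 92.0840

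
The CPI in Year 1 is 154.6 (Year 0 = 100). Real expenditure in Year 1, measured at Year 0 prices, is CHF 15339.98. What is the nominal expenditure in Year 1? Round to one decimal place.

Nominal = Real × (Index/100) = 15339.98 × (154.6/100)
        = 15339.98 × 1.546 = 23715.6091

23715.6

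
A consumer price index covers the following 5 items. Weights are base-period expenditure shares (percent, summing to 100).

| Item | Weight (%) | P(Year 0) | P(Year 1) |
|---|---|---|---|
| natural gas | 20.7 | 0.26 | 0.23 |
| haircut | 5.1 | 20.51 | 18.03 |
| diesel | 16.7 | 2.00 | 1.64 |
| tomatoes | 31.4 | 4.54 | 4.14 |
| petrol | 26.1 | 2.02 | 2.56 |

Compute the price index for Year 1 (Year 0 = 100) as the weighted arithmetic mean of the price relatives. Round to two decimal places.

98.20

natural gas: 20.7 × (0.23/0.26) = 20.7 × 0.884615 = 18.3115
haircut: 5.1 × (18.03/20.51) = 5.1 × 0.879083 = 4.4833
diesel: 16.7 × (1.64/2.00) = 16.7 × 0.820000 = 13.6940
tomatoes: 31.4 × (4.14/4.54) = 31.4 × 0.911894 = 28.6335
petrol: 26.1 × (2.56/2.02) = 26.1 × 1.267327 = 33.0772
Index = Σ wᵢ·(p₁ᵢ/p₀ᵢ) = 18.3115 + 4.4833 + 13.6940 + 28.6335 + 33.0772 = 98.1996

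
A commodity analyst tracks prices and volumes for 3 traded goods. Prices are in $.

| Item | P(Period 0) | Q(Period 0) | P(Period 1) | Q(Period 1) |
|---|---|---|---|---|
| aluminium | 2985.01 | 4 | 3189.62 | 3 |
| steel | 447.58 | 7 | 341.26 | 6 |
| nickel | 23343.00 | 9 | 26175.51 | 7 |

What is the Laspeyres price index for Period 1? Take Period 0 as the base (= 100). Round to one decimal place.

Laspeyres price index uses base-period quantities as weights.
ΣP(Period 1)·Q(Period 0) = 3189.62×4 + 341.26×7 + 26175.51×9 = 12758.48 + 2388.82 + 235579.59 = 250726.89
ΣP(Period 0)·Q(Period 0) = 2985.01×4 + 447.58×7 + 23343.00×9 = 11940.04 + 3133.06 + 210087 = 225160.1
Index = 250726.89 / 225160.1 × 100 = 111.3549

111.4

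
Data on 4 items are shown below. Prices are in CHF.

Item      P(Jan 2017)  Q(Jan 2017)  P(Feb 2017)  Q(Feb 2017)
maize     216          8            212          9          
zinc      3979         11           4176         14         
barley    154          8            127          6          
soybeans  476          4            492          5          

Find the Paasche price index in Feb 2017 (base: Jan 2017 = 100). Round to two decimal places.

Paasche price index uses current-period quantities as weights.
ΣP(Feb 2017)·Q(Feb 2017) = 212×9 + 4176×14 + 127×6 + 492×5 = 1908 + 58464 + 762 + 2460 = 63594
ΣP(Jan 2017)·Q(Feb 2017) = 216×9 + 3979×14 + 154×6 + 476×5 = 1944 + 55706 + 924 + 2380 = 60954
Index = 63594 / 60954 × 100 = 104.3311

104.33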